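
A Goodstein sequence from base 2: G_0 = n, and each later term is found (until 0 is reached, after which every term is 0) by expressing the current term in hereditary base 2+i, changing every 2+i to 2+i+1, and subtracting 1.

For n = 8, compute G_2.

553

G_0=8  [base 2] 2^(2 + 1)  →[2↦3]→  3^(3 + 1) = 81  −1 ⇒ G_1=80
G_1=80  [base 3] 2·3^3 + 2·3^2 + 2·3 + 2  →[3↦4]→  2·4^4 + 2·4^2 + 2·4 + 2 = 554  −1 ⇒ G_2=553
G_2=553  [base 4] 2·4^4 + 2·4^2 + 2·4 + 1  →[4↦5]→  2·5^5 + 2·5^2 + 2·5 + 1 = 6311  −1 ⇒ G_3=6310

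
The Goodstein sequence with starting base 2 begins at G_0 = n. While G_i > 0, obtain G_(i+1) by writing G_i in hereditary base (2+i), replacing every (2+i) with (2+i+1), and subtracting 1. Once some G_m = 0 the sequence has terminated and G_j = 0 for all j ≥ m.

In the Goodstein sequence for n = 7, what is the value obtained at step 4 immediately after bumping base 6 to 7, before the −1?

823544

7 —HB2→ 2^2 + 2 + 1 —bump→ 3^3 + 3 + 1 = 31 —(−1)→ 30
30 —HB3→ 3^3 + 3 —bump→ 4^4 + 4 = 260 —(−1)→ 259
259 —HB4→ 4^4 + 3 —bump→ 5^5 + 3 = 3128 —(−1)→ 3127
3127 —HB5→ 5^5 + 2 —bump→ 6^6 + 2 = 46658 —(−1)→ 46657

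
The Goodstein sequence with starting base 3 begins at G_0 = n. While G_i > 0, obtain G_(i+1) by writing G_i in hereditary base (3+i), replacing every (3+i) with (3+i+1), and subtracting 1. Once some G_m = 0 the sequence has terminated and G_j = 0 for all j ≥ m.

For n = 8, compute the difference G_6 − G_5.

i=0: 8 = 2·3 + 2 (b=3); 3→4: 2·4 + 2 = 10; 10−1 = 9
i=1: 9 = 2·4 + 1 (b=4); 4→5: 2·5 + 1 = 11; 11−1 = 10
i=2: 10 = 2·5 (b=5); 5→6: 2·6 = 12; 12−1 = 11
i=3: 11 = 6 + 5 (b=6); 6→7: 7 + 5 = 12; 12−1 = 11
i=4: 11 = 7 + 4 (b=7); 7→8: 8 + 4 = 12; 12−1 = 11
i=5: 11 = 8 + 3 (b=8); 8→9: 9 + 3 = 12; 12−1 = 11

0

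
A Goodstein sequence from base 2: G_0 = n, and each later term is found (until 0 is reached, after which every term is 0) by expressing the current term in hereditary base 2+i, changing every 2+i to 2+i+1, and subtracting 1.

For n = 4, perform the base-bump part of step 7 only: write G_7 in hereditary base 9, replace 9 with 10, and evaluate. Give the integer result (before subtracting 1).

[0] 4 ≡ 2^2 (base 2). Lift 3: 27. −1: 26.
[1] 26 ≡ 2·3^2 + 2·3 + 2 (base 3). Lift 4: 42. −1: 41.
[2] 41 ≡ 2·4^2 + 2·4 + 1 (base 4). Lift 5: 61. −1: 60.
[3] 60 ≡ 2·5^2 + 2·5 (base 5). Lift 6: 84. −1: 83.
[4] 83 ≡ 2·6^2 + 6 + 5 (base 6). Lift 7: 110. −1: 109.
[5] 109 ≡ 2·7^2 + 7 + 4 (base 7). Lift 8: 140. −1: 139.
[6] 139 ≡ 2·8^2 + 8 + 3 (base 8). Lift 9: 174. −1: 173.
[7] 173 ≡ 2·9^2 + 9 + 2 (base 9). Lift 10: 212. −1: 211.

212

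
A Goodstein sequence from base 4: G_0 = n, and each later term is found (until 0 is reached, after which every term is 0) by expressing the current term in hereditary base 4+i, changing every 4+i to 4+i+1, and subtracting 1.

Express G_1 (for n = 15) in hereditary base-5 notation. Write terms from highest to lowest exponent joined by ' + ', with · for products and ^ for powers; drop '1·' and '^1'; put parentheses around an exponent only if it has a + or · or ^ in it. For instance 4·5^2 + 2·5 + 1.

G_0=15  [base 4] 3·4 + 3  →[4↦5]→  3·5 + 3 = 18  −1 ⇒ G_1=17
G_1=17  [base 5] 3·5 + 2  →[5↦6]→  3·6 + 2 = 20  −1 ⇒ G_2=19

3·5 + 2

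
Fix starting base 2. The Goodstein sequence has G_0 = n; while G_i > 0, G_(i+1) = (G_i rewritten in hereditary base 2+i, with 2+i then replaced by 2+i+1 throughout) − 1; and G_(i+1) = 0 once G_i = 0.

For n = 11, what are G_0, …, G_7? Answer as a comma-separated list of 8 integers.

(0) 11|_2 = 2^(2 + 1) + 2 + 1 ↦ 3^(3 + 1) + 3 + 1|_3 = 85 ⇒ 84
(1) 84|_3 = 3^(3 + 1) + 3 ↦ 4^(4 + 1) + 4|_4 = 1028 ⇒ 1027
(2) 1027|_4 = 4^(4 + 1) + 3 ↦ 5^(5 + 1) + 3|_5 = 15628 ⇒ 15627
(3) 15627|_5 = 5^(5 + 1) + 2 ↦ 6^(6 + 1) + 2|_6 = 279938 ⇒ 279937
(4) 279937|_6 = 6^(6 + 1) + 1 ↦ 7^(7 + 1) + 1|_7 = 5764802 ⇒ 5764801
(5) 5764801|_7 = 7^(7 + 1) ↦ 8^(8 + 1)|_8 = 134217728 ⇒ 134217727
(6) 134217727|_8 = 7·8^8 + 7·8^7 + 7·8^6 + 7·8^5 + 7·8^4 + 7·8^3 + 7·8^2 + 7·8 + 7 ↦ 7·9^9 + 7·9^7 + 7·9^6 + 7·9^5 + 7·9^4 + 7·9^3 + 7·9^2 + 7·9 + 7|_9 = 2749609303 ⇒ 2749609302

11, 84, 1027, 15627, 279937, 5764801, 134217727, 2749609302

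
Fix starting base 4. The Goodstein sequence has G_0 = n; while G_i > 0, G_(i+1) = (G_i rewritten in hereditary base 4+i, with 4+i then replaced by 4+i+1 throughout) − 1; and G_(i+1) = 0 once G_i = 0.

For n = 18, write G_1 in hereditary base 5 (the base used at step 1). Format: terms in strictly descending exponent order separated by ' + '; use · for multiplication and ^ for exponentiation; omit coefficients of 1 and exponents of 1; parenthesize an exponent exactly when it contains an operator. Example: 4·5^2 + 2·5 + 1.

5^2 + 1

18 —HB4→ 4^2 + 2 —bump→ 5^2 + 2 = 27 —(−1)→ 26
26 —HB5→ 5^2 + 1 —bump→ 6^2 + 1 = 37 —(−1)→ 36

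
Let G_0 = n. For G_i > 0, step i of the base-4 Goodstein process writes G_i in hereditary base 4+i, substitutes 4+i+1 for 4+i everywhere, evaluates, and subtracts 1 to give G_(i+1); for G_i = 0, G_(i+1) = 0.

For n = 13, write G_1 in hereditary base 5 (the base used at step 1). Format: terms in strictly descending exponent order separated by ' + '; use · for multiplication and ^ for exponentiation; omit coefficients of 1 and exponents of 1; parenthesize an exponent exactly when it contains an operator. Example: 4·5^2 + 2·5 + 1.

13 —HB4→ 3·4 + 1 —bump→ 3·5 + 1 = 16 —(−1)→ 15
15 —HB5→ 3·5 —bump→ 3·6 = 18 —(−1)→ 17

3·5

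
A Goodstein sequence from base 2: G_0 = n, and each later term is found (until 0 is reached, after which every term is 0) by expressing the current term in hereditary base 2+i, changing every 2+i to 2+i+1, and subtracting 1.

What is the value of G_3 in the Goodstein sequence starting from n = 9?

9842

base 2: 9 = 2^(2 + 1) + 1; at 3: 3^(3 + 1) + 1 = 82; next = 81
base 3: 81 = 3^(3 + 1); at 4: 4^(4 + 1) = 1024; next = 1023
base 4: 1023 = 3·4^4 + 3·4^3 + 3·4^2 + 3·4 + 3; at 5: 3·5^5 + 3·5^3 + 3·5^2 + 3·5 + 3 = 9843; next = 9842
base 5: 9842 = 3·5^5 + 3·5^3 + 3·5^2 + 3·5 + 2; at 6: 3·6^6 + 3·6^3 + 3·6^2 + 3·6 + 2 = 140744; next = 140743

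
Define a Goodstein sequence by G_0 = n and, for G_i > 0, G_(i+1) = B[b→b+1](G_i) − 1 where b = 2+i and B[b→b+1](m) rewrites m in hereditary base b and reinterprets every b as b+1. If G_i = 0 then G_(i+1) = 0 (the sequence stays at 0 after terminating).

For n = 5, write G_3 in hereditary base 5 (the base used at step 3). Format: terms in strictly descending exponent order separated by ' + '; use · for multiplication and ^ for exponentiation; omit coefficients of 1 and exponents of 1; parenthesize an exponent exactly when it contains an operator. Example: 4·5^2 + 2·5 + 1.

G_0 = 5. HB_2(5) = 2^2 + 1. Bump = 28. G_1 = 27.
G_1 = 27. HB_3(27) = 3^3. Bump = 256. G_2 = 255.
G_2 = 255. HB_4(255) = 3·4^3 + 3·4^2 + 3·4 + 3. Bump = 468. G_3 = 467.
G_3 = 467. HB_5(467) = 3·5^3 + 3·5^2 + 3·5 + 2. Bump = 776. G_4 = 775.

3·5^3 + 3·5^2 + 3·5 + 2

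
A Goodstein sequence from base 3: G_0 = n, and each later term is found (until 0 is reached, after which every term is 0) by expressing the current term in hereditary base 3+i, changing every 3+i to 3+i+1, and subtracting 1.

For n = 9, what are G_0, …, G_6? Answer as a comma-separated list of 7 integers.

i=0: 9 = 3^2 (b=3); 3→4: 4^2 = 16; 16−1 = 15
i=1: 15 = 3·4 + 3 (b=4); 4→5: 3·5 + 3 = 18; 18−1 = 17
i=2: 17 = 3·5 + 2 (b=5); 5→6: 3·6 + 2 = 20; 20−1 = 19
i=3: 19 = 3·6 + 1 (b=6); 6→7: 3·7 + 1 = 22; 22−1 = 21
i=4: 21 = 3·7 (b=7); 7→8: 3·8 = 24; 24−1 = 23
i=5: 23 = 2·8 + 7 (b=8); 8→9: 2·9 + 7 = 25; 25−1 = 24

9, 15, 17, 19, 21, 23, 24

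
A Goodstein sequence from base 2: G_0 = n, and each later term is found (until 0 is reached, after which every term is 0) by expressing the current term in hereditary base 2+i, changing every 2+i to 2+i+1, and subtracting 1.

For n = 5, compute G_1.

[0] 5 ≡ 2^2 + 1 (base 2). Lift 3: 28. −1: 27.
[1] 27 ≡ 3^3 (base 3). Lift 4: 256. −1: 255.

27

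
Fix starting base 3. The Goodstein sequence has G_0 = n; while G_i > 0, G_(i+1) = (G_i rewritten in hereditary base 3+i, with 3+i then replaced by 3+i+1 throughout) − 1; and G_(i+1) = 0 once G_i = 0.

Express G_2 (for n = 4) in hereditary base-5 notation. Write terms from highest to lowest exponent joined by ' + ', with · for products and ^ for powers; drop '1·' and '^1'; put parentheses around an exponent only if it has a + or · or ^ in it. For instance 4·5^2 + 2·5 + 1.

(0) 4|_3 = 3 + 1 ↦ 4 + 1|_4 = 5 ⇒ 4
(1) 4|_4 = 4 ↦ 5|_5 = 5 ⇒ 4
(2) 4|_5 = 4 ↦ 4|_6 = 4 ⇒ 3

4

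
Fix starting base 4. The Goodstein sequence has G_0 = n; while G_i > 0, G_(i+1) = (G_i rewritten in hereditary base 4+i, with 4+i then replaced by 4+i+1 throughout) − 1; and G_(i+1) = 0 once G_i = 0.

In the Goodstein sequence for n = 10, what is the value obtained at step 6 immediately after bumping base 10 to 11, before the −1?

14

i=0: 10 = 2·4 + 2 (b=4); 4→5: 2·5 + 2 = 12; 12−1 = 11
i=1: 11 = 2·5 + 1 (b=5); 5→6: 2·6 + 1 = 13; 13−1 = 12
i=2: 12 = 2·6 (b=6); 6→7: 2·7 = 14; 14−1 = 13
i=3: 13 = 7 + 6 (b=7); 7→8: 8 + 6 = 14; 14−1 = 13
i=4: 13 = 8 + 5 (b=8); 8→9: 9 + 5 = 14; 14−1 = 13
i=5: 13 = 9 + 4 (b=9); 9→10: 10 + 4 = 14; 14−1 = 13
i=6: 13 = 10 + 3 (b=10); 10→11: 11 + 3 = 14; 14−1 = 13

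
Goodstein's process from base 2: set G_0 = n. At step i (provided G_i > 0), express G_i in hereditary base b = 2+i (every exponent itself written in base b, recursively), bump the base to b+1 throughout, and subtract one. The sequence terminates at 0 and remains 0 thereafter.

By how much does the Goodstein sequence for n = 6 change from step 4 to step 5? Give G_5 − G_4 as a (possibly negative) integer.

(0) 6|_2 = 2^2 + 2 ↦ 3^3 + 3|_3 = 30 ⇒ 29
(1) 29|_3 = 3^3 + 2 ↦ 4^4 + 2|_4 = 258 ⇒ 257
(2) 257|_4 = 4^4 + 1 ↦ 5^5 + 1|_5 = 3126 ⇒ 3125
(3) 3125|_5 = 5^5 ↦ 6^6|_6 = 46656 ⇒ 46655
(4) 46655|_6 = 5·6^5 + 5·6^4 + 5·6^3 + 5·6^2 + 5·6 + 5 ↦ 5·7^5 + 5·7^4 + 5·7^3 + 5·7^2 + 5·7 + 5|_7 = 98040 ⇒ 98039

51384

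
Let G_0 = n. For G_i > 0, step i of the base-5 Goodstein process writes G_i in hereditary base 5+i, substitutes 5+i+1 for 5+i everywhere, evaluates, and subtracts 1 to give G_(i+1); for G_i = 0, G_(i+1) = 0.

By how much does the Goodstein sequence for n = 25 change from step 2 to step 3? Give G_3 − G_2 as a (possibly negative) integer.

4

i=0: 25 = 5^2 (b=5); 5→6: 6^2 = 36; 36−1 = 35
i=1: 35 = 5·6 + 5 (b=6); 6→7: 5·7 + 5 = 40; 40−1 = 39
i=2: 39 = 5·7 + 4 (b=7); 7→8: 5·8 + 4 = 44; 44−1 = 43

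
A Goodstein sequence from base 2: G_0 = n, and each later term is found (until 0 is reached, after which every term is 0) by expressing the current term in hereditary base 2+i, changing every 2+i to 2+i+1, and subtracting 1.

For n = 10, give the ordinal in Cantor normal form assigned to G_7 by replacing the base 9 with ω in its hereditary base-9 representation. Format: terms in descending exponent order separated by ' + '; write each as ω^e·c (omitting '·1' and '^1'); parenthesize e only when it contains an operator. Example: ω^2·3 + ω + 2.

G_0=10  [base 2] 2^(2 + 1) + 2  →[2↦3]→  3^(3 + 1) + 3 = 84  −1 ⇒ G_1=83
G_1=83  [base 3] 3^(3 + 1) + 2  →[3↦4]→  4^(4 + 1) + 2 = 1026  −1 ⇒ G_2=1025
G_2=1025  [base 4] 4^(4 + 1) + 1  →[4↦5]→  5^(5 + 1) + 1 = 15626  −1 ⇒ G_3=15625
G_3=15625  [base 5] 5^(5 + 1)  →[5↦6]→  6^(6 + 1) = 279936  −1 ⇒ G_4=279935
G_4=279935  [base 6] 5·6^6 + 5·6^5 + 5·6^4 + 5·6^3 + 5·6^2 + 5·6 + 5  →[6↦7]→  5·7^7 + 5·7^5 + 5·7^4 + 5·7^3 + 5·7^2 + 5·7 + 5 = 4215755  −1 ⇒ G_5=4215754
G_5=4215754  [base 7] 5·7^7 + 5·7^5 + 5·7^4 + 5·7^3 + 5·7^2 + 5·7 + 4  →[7↦8]→  5·8^8 + 5·8^5 + 5·8^4 + 5·8^3 + 5·8^2 + 5·8 + 4 = 84073324  −1 ⇒ G_6=84073323
G_6=84073323  [base 8] 5·8^8 + 5·8^5 + 5·8^4 + 5·8^3 + 5·8^2 + 5·8 + 3  →[8↦9]→  5·9^9 + 5·9^5 + 5·9^4 + 5·9^3 + 5·9^2 + 5·9 + 3 = 1937434593  −1 ⇒ G_7=1937434592

ω^ω·5 + ω^5·5 + ω^4·5 + ω^3·5 + ω^2·5 + ω·5 + 2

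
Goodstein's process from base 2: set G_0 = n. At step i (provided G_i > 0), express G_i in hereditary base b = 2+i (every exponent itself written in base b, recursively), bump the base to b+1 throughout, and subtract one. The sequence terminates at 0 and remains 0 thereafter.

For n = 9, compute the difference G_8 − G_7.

i=0: 9 = 2^(2 + 1) + 1 (b=2); 2→3: 3^(3 + 1) + 1 = 82; 82−1 = 81
i=1: 81 = 3^(3 + 1) (b=3); 3→4: 4^(4 + 1) = 1024; 1024−1 = 1023
i=2: 1023 = 3·4^4 + 3·4^3 + 3·4^2 + 3·4 + 3 (b=4); 4→5: 3·5^5 + 3·5^3 + 3·5^2 + 3·5 + 3 = 9843; 9843−1 = 9842
i=3: 9842 = 3·5^5 + 3·5^3 + 3·5^2 + 3·5 + 2 (b=5); 5→6: 3·6^6 + 3·6^3 + 3·6^2 + 3·6 + 2 = 140744; 140744−1 = 140743
i=4: 140743 = 3·6^6 + 3·6^3 + 3·6^2 + 3·6 + 1 (b=6); 6→7: 3·7^7 + 3·7^3 + 3·7^2 + 3·7 + 1 = 2471827; 2471827−1 = 2471826
i=5: 2471826 = 3·7^7 + 3·7^3 + 3·7^2 + 3·7 (b=7); 7→8: 3·8^8 + 3·8^3 + 3·8^2 + 3·8 = 50333400; 50333400−1 = 50333399
i=6: 50333399 = 3·8^8 + 3·8^3 + 3·8^2 + 2·8 + 7 (b=8); 8→9: 3·9^9 + 3·9^3 + 3·9^2 + 2·9 + 7 = 1162263922; 1162263922−1 = 1162263921
i=7: 1162263921 = 3·9^9 + 3·9^3 + 3·9^2 + 2·9 + 6 (b=9); 9→10: 3·10^10 + 3·10^3 + 3·10^2 + 2·10 + 6 = 30000003326; 30000003326−1 = 30000003325

28837739404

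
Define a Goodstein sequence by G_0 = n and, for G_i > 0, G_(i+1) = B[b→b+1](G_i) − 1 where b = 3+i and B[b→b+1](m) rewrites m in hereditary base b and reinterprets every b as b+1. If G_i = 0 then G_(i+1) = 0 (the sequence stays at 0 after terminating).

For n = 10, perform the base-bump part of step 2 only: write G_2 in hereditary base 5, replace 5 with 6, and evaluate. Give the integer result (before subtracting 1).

28

G_0=10  [base 3] 3^2 + 1  →[3↦4]→  4^2 + 1 = 17  −1 ⇒ G_1=16
G_1=16  [base 4] 4^2  →[4↦5]→  5^2 = 25  −1 ⇒ G_2=24
G_2=24  [base 5] 4·5 + 4  →[5↦6]→  4·6 + 4 = 28  −1 ⇒ G_3=27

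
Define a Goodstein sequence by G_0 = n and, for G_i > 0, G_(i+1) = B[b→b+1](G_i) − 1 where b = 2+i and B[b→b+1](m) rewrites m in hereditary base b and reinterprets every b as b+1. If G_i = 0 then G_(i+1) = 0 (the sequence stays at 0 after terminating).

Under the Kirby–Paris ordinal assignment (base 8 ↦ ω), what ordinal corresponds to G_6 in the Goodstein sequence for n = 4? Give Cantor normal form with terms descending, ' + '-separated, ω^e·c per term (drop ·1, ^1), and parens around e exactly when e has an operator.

i=0: 4 = 2^2 (b=2); 2→3: 3^3 = 27; 27−1 = 26
i=1: 26 = 2·3^2 + 2·3 + 2 (b=3); 3→4: 2·4^2 + 2·4 + 2 = 42; 42−1 = 41
i=2: 41 = 2·4^2 + 2·4 + 1 (b=4); 4→5: 2·5^2 + 2·5 + 1 = 61; 61−1 = 60
i=3: 60 = 2·5^2 + 2·5 (b=5); 5→6: 2·6^2 + 2·6 = 84; 84−1 = 83
i=4: 83 = 2·6^2 + 6 + 5 (b=6); 6→7: 2·7^2 + 7 + 5 = 110; 110−1 = 109
i=5: 109 = 2·7^2 + 7 + 4 (b=7); 7→8: 2·8^2 + 8 + 4 = 140; 140−1 = 139
i=6: 139 = 2·8^2 + 8 + 3 (b=8); 8→9: 2·9^2 + 9 + 3 = 174; 174−1 = 173

ω^2·2 + ω + 3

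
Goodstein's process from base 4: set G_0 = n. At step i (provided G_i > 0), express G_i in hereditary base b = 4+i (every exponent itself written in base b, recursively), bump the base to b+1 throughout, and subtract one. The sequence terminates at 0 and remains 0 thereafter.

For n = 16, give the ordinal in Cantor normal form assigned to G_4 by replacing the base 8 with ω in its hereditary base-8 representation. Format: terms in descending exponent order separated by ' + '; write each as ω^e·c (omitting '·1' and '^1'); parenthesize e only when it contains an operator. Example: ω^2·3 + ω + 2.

ω·4 + 1

16 —HB4→ 4^2 —bump→ 5^2 = 25 —(−1)→ 24
24 —HB5→ 4·5 + 4 —bump→ 4·6 + 4 = 28 —(−1)→ 27
27 —HB6→ 4·6 + 3 —bump→ 4·7 + 3 = 31 —(−1)→ 30
30 —HB7→ 4·7 + 2 —bump→ 4·8 + 2 = 34 —(−1)→ 33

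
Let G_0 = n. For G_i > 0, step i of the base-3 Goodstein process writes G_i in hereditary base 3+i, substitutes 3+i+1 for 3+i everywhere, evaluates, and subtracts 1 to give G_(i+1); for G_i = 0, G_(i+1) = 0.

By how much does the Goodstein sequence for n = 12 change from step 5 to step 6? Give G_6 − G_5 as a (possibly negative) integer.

G_0 = 12. HB_3(12) = 3^2 + 3. Bump = 20. G_1 = 19.
G_1 = 19. HB_4(19) = 4^2 + 3. Bump = 28. G_2 = 27.
G_2 = 27. HB_5(27) = 5^2 + 2. Bump = 38. G_3 = 37.
G_3 = 37. HB_6(37) = 6^2 + 1. Bump = 50. G_4 = 49.
G_4 = 49. HB_7(49) = 7^2. Bump = 64. G_5 = 63.
G_5 = 63. HB_8(63) = 7·8 + 7. Bump = 70. G_6 = 69.

6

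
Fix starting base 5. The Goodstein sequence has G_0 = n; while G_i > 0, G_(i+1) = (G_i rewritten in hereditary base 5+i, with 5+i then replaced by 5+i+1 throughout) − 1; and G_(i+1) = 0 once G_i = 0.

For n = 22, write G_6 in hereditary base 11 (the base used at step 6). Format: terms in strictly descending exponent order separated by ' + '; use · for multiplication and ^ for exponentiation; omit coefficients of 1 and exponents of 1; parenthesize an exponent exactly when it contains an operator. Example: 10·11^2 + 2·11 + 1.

i=0: 22 = 4·5 + 2 (b=5); 5→6: 4·6 + 2 = 26; 26−1 = 25
i=1: 25 = 4·6 + 1 (b=6); 6→7: 4·7 + 1 = 29; 29−1 = 28
i=2: 28 = 4·7 (b=7); 7→8: 4·8 = 32; 32−1 = 31
i=3: 31 = 3·8 + 7 (b=8); 8→9: 3·9 + 7 = 34; 34−1 = 33
i=4: 33 = 3·9 + 6 (b=9); 9→10: 3·10 + 6 = 36; 36−1 = 35
i=5: 35 = 3·10 + 5 (b=10); 10→11: 3·11 + 5 = 38; 38−1 = 37

3·11 + 4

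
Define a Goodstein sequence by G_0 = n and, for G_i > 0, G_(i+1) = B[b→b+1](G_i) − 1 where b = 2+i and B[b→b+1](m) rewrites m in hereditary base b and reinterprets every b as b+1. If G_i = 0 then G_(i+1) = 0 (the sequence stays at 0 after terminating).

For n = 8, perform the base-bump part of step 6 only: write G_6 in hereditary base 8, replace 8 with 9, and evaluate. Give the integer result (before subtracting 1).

step 0: 8 = 2^(2 + 1); sub 3 for 2: 3^(3 + 1); = 81; G_1 = 81−1 = 80
step 1: 80 = 2·3^3 + 2·3^2 + 2·3 + 2; sub 4 for 3: 2·4^4 + 2·4^2 + 2·4 + 2; = 554; G_2 = 554−1 = 553
step 2: 553 = 2·4^4 + 2·4^2 + 2·4 + 1; sub 5 for 4: 2·5^5 + 2·5^2 + 2·5 + 1; = 6311; G_3 = 6311−1 = 6310
step 3: 6310 = 2·5^5 + 2·5^2 + 2·5; sub 6 for 5: 2·6^6 + 2·6^2 + 2·6; = 93396; G_4 = 93396−1 = 93395
step 4: 93395 = 2·6^6 + 2·6^2 + 6 + 5; sub 7 for 6: 2·7^7 + 2·7^2 + 7 + 5; = 1647196; G_5 = 1647196−1 = 1647195
step 5: 1647195 = 2·7^7 + 2·7^2 + 7 + 4; sub 8 for 7: 2·8^8 + 2·8^2 + 8 + 4; = 33554572; G_6 = 33554572−1 = 33554571
step 6: 33554571 = 2·8^8 + 2·8^2 + 8 + 3; sub 9 for 8: 2·9^9 + 2·9^2 + 9 + 3; = 774841152; G_7 = 774841152−1 = 774841151

774841152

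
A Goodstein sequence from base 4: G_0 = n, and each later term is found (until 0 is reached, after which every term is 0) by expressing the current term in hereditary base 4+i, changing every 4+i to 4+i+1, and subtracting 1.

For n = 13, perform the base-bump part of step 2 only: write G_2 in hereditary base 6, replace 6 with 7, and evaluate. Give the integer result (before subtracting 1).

base 4: 13 = 3·4 + 1; at 5: 3·5 + 1 = 16; next = 15
base 5: 15 = 3·5; at 6: 3·6 = 18; next = 17

19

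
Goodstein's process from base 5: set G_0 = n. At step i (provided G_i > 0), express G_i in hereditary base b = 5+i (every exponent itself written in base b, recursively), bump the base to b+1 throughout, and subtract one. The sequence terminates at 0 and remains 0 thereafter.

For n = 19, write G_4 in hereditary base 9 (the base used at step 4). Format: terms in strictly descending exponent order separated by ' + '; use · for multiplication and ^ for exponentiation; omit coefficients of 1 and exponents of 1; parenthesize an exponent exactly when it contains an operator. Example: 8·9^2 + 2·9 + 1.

3·9

19 —HB5→ 3·5 + 4 —bump→ 3·6 + 4 = 22 —(−1)→ 21
21 —HB6→ 3·6 + 3 —bump→ 3·7 + 3 = 24 —(−1)→ 23
23 —HB7→ 3·7 + 2 —bump→ 3·8 + 2 = 26 —(−1)→ 25
25 —HB8→ 3·8 + 1 —bump→ 3·9 + 1 = 28 —(−1)→ 27
27 —HB9→ 3·9 —bump→ 3·10 = 30 —(−1)→ 29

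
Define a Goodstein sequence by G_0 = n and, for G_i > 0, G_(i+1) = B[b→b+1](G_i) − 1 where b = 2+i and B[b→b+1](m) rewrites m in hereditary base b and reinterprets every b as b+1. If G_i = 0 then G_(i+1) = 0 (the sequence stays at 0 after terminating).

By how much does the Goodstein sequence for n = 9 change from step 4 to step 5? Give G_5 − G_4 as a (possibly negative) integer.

2331083

step 0: 9 = 2^(2 + 1) + 1; sub 3 for 2: 3^(3 + 1) + 1; = 82; G_1 = 82−1 = 81
step 1: 81 = 3^(3 + 1); sub 4 for 3: 4^(4 + 1); = 1024; G_2 = 1024−1 = 1023
step 2: 1023 = 3·4^4 + 3·4^3 + 3·4^2 + 3·4 + 3; sub 5 for 4: 3·5^5 + 3·5^3 + 3·5^2 + 3·5 + 3; = 9843; G_3 = 9843−1 = 9842
step 3: 9842 = 3·5^5 + 3·5^3 + 3·5^2 + 3·5 + 2; sub 6 for 5: 3·6^6 + 3·6^3 + 3·6^2 + 3·6 + 2; = 140744; G_4 = 140744−1 = 140743
step 4: 140743 = 3·6^6 + 3·6^3 + 3·6^2 + 3·6 + 1; sub 7 for 6: 3·7^7 + 3·7^3 + 3·7^2 + 3·7 + 1; = 2471827; G_5 = 2471827−1 = 2471826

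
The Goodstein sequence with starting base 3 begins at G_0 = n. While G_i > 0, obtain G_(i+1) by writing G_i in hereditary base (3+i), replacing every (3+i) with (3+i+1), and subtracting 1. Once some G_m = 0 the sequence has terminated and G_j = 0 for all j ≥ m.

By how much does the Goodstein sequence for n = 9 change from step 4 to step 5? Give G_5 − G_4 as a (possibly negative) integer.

[0] 9 ≡ 3^2 (base 3). Lift 4: 16. −1: 15.
[1] 15 ≡ 3·4 + 3 (base 4). Lift 5: 18. −1: 17.
[2] 17 ≡ 3·5 + 2 (base 5). Lift 6: 20. −1: 19.
[3] 19 ≡ 3·6 + 1 (base 6). Lift 7: 22. −1: 21.
[4] 21 ≡ 3·7 (base 7). Lift 8: 24. −1: 23.

2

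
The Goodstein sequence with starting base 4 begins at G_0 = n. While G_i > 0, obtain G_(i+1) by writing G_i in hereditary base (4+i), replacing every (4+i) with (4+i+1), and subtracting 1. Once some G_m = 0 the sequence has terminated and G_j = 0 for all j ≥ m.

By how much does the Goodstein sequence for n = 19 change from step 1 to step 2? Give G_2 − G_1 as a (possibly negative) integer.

step 0: 19 = 4^2 + 3; sub 5 for 4: 5^2 + 3; = 28; G_1 = 28−1 = 27
step 1: 27 = 5^2 + 2; sub 6 for 5: 6^2 + 2; = 38; G_2 = 38−1 = 37

10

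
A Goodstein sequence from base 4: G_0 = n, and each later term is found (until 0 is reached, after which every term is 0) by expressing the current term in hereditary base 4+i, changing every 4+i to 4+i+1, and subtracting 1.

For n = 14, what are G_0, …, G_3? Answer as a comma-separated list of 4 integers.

G_0=14  [base 4] 3·4 + 2  →[4↦5]→  3·5 + 2 = 17  −1 ⇒ G_1=16
G_1=16  [base 5] 3·5 + 1  →[5↦6]→  3·6 + 1 = 19  −1 ⇒ G_2=18
G_2=18  [base 6] 3·6  →[6↦7]→  3·7 = 21  −1 ⇒ G_3=20

14, 16, 18, 20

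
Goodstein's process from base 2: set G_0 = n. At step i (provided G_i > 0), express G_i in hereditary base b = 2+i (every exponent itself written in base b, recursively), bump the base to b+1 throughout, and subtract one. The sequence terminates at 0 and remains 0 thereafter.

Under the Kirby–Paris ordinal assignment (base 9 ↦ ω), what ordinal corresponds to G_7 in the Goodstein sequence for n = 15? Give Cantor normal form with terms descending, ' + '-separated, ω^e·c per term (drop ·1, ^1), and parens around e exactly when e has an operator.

ω^(ω + 1) + ω^7·7 + ω^6·7 + ω^5·7 + ω^4·7 + ω^3·7 + ω^2·7 + ω·7 + 6

base 2: 15 = 2^(2 + 1) + 2^2 + 2 + 1; at 3: 3^(3 + 1) + 3^3 + 3 + 1 = 112; next = 111
base 3: 111 = 3^(3 + 1) + 3^3 + 3; at 4: 4^(4 + 1) + 4^4 + 4 = 1284; next = 1283
base 4: 1283 = 4^(4 + 1) + 4^4 + 3; at 5: 5^(5 + 1) + 5^5 + 3 = 18753; next = 18752
base 5: 18752 = 5^(5 + 1) + 5^5 + 2; at 6: 6^(6 + 1) + 6^6 + 2 = 326594; next = 326593
base 6: 326593 = 6^(6 + 1) + 6^6 + 1; at 7: 7^(7 + 1) + 7^7 + 1 = 6588345; next = 6588344
base 7: 6588344 = 7^(7 + 1) + 7^7; at 8: 8^(8 + 1) + 8^8 = 150994944; next = 150994943
base 8: 150994943 = 8^(8 + 1) + 7·8^7 + 7·8^6 + 7·8^5 + 7·8^4 + 7·8^3 + 7·8^2 + 7·8 + 7; at 9: 9^(9 + 1) + 7·9^7 + 7·9^6 + 7·9^5 + 7·9^4 + 7·9^3 + 7·9^2 + 7·9 + 7 = 3524450281; next = 3524450280
base 9: 3524450280 = 9^(9 + 1) + 7·9^7 + 7·9^6 + 7·9^5 + 7·9^4 + 7·9^3 + 7·9^2 + 7·9 + 6; at 10: 10^(10 + 1) + 7·10^7 + 7·10^6 + 7·10^5 + 7·10^4 + 7·10^3 + 7·10^2 + 7·10 + 6 = 100077777776; next = 100077777775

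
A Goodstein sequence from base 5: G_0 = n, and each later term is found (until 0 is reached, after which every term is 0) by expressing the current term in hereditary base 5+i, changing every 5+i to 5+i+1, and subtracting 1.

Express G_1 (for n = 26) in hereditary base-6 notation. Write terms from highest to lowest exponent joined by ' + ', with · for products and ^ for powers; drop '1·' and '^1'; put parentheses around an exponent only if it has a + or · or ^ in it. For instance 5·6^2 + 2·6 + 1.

[0] 26 ≡ 5^2 + 1 (base 5). Lift 6: 37. −1: 36.
[1] 36 ≡ 6^2 (base 6). Lift 7: 49. −1: 48.

6^2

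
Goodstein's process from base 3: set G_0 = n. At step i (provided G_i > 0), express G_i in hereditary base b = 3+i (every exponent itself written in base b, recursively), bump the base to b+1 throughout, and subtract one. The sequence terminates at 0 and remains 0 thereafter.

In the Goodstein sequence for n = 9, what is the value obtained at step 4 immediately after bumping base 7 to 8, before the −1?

24

G_0=9  [base 3] 3^2  →[3↦4]→  4^2 = 16  −1 ⇒ G_1=15
G_1=15  [base 4] 3·4 + 3  →[4↦5]→  3·5 + 3 = 18  −1 ⇒ G_2=17
G_2=17  [base 5] 3·5 + 2  →[5↦6]→  3·6 + 2 = 20  −1 ⇒ G_3=19
G_3=19  [base 6] 3·6 + 1  →[6↦7]→  3·7 + 1 = 22  −1 ⇒ G_4=21
G_4=21  [base 7] 3·7  →[7↦8]→  3·8 = 24  −1 ⇒ G_5=23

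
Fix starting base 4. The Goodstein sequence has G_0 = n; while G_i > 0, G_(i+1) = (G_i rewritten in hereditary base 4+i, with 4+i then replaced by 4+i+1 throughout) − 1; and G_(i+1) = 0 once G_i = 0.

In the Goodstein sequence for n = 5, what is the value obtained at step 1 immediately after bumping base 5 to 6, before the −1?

base 4: 5 = 4 + 1; at 5: 5 + 1 = 6; next = 5
base 5: 5 = 5; at 6: 6 = 6; next = 5

6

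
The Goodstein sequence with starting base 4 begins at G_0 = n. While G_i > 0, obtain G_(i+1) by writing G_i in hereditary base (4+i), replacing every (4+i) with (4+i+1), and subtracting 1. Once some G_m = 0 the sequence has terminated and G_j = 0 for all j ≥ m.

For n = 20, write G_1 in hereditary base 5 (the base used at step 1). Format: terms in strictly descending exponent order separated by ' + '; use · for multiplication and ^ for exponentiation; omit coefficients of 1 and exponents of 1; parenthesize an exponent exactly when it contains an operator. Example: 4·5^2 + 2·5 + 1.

5^2 + 4

step 0: 20 = 4^2 + 4; sub 5 for 4: 5^2 + 5; = 30; G_1 = 30−1 = 29
step 1: 29 = 5^2 + 4; sub 6 for 5: 6^2 + 4; = 40; G_2 = 40−1 = 39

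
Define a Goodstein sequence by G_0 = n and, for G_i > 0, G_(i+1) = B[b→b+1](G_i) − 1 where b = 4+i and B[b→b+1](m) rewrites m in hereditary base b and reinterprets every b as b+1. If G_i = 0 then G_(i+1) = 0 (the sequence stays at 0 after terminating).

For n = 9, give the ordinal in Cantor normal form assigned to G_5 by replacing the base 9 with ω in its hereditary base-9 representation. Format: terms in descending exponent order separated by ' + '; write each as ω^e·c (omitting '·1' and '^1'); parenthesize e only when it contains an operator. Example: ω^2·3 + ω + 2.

(0) 9|_4 = 2·4 + 1 ↦ 2·5 + 1|_5 = 11 ⇒ 10
(1) 10|_5 = 2·5 ↦ 2·6|_6 = 12 ⇒ 11
(2) 11|_6 = 6 + 5 ↦ 7 + 5|_7 = 12 ⇒ 11
(3) 11|_7 = 7 + 4 ↦ 8 + 4|_8 = 12 ⇒ 11
(4) 11|_8 = 8 + 3 ↦ 9 + 3|_9 = 12 ⇒ 11
(5) 11|_9 = 9 + 2 ↦ 10 + 2|_10 = 12 ⇒ 11

ω + 2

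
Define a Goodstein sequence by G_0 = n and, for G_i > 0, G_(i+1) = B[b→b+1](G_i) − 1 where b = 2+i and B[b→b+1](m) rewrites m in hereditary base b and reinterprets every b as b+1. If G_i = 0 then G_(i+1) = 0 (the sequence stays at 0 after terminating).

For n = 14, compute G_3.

(0) 14|_2 = 2^(2 + 1) + 2^2 + 2 ↦ 3^(3 + 1) + 3^3 + 3|_3 = 111 ⇒ 110
(1) 110|_3 = 3^(3 + 1) + 3^3 + 2 ↦ 4^(4 + 1) + 4^4 + 2|_4 = 1282 ⇒ 1281
(2) 1281|_4 = 4^(4 + 1) + 4^4 + 1 ↦ 5^(5 + 1) + 5^5 + 1|_5 = 18751 ⇒ 18750

18750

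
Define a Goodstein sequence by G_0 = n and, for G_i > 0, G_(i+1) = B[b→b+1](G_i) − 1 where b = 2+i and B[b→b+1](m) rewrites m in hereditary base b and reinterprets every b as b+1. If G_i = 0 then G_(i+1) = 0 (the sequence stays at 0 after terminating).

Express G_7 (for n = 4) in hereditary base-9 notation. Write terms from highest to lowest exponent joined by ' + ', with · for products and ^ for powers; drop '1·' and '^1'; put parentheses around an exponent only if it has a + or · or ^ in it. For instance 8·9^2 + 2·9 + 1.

2·9^2 + 9 + 2

[0] 4 ≡ 2^2 (base 2). Lift 3: 27. −1: 26.
[1] 26 ≡ 2·3^2 + 2·3 + 2 (base 3). Lift 4: 42. −1: 41.
[2] 41 ≡ 2·4^2 + 2·4 + 1 (base 4). Lift 5: 61. −1: 60.
[3] 60 ≡ 2·5^2 + 2·5 (base 5). Lift 6: 84. −1: 83.
[4] 83 ≡ 2·6^2 + 6 + 5 (base 6). Lift 7: 110. −1: 109.
[5] 109 ≡ 2·7^2 + 7 + 4 (base 7). Lift 8: 140. −1: 139.
[6] 139 ≡ 2·8^2 + 8 + 3 (base 8). Lift 9: 174. −1: 173.
[7] 173 ≡ 2·9^2 + 9 + 2 (base 9). Lift 10: 212. −1: 211.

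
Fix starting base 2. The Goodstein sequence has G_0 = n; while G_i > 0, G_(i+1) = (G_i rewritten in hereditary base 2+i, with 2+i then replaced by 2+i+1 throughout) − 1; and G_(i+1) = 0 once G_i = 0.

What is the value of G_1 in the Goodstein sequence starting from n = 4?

base 2: 4 = 2^2; at 3: 3^3 = 27; next = 26
base 3: 26 = 2·3^2 + 2·3 + 2; at 4: 2·4^2 + 2·4 + 2 = 42; next = 41

26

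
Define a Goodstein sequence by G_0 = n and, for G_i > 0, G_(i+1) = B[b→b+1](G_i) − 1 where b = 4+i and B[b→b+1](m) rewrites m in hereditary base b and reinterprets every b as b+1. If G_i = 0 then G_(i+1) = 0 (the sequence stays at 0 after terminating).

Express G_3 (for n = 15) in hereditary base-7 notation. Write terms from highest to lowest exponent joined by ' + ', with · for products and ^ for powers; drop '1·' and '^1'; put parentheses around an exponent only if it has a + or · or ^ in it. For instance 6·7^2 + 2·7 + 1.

3·7

[0] 15 ≡ 3·4 + 3 (base 4). Lift 5: 18. −1: 17.
[1] 17 ≡ 3·5 + 2 (base 5). Lift 6: 20. −1: 19.
[2] 19 ≡ 3·6 + 1 (base 6). Lift 7: 22. −1: 21.
[3] 21 ≡ 3·7 (base 7). Lift 8: 24. −1: 23.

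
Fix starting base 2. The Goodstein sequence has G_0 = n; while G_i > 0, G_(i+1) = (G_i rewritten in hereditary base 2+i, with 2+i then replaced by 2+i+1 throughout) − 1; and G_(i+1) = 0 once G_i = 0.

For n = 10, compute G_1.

10 —HB2→ 2^(2 + 1) + 2 —bump→ 3^(3 + 1) + 3 = 84 —(−1)→ 83
83 —HB3→ 3^(3 + 1) + 2 —bump→ 4^(4 + 1) + 2 = 1026 —(−1)→ 1025

83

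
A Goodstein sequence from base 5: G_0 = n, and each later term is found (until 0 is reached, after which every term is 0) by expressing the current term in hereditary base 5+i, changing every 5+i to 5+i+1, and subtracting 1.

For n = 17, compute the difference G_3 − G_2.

2

17 —HB5→ 3·5 + 2 —bump→ 3·6 + 2 = 20 —(−1)→ 19
19 —HB6→ 3·6 + 1 —bump→ 3·7 + 1 = 22 —(−1)→ 21
21 —HB7→ 3·7 —bump→ 3·8 = 24 —(−1)→ 23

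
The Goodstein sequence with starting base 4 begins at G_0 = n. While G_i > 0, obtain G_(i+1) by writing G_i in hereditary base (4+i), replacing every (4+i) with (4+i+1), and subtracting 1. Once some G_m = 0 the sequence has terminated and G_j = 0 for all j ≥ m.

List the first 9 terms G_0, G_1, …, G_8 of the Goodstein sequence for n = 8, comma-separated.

8, 9, 9, 9, 9, 9, 9, 8, 7

base 4: 8 = 2·4; at 5: 2·5 = 10; next = 9
base 5: 9 = 5 + 4; at 6: 6 + 4 = 10; next = 9
base 6: 9 = 6 + 3; at 7: 7 + 3 = 10; next = 9
base 7: 9 = 7 + 2; at 8: 8 + 2 = 10; next = 9
base 8: 9 = 8 + 1; at 9: 9 + 1 = 10; next = 9
base 9: 9 = 9; at 10: 10 = 10; next = 9
base 10: 9 = 9; at 11: 9 = 9; next = 8
base 11: 8 = 8; at 12: 8 = 8; next = 7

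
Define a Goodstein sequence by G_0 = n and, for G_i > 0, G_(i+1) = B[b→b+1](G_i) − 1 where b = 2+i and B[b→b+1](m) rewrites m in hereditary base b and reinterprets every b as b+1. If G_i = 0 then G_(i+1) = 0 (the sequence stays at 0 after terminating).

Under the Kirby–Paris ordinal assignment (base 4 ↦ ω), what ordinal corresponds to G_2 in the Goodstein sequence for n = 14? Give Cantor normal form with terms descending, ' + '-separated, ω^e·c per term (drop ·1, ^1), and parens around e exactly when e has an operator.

ω^(ω + 1) + ω^ω + 1

step 0: 14 = 2^(2 + 1) + 2^2 + 2; sub 3 for 2: 3^(3 + 1) + 3^3 + 3; = 111; G_1 = 111−1 = 110
step 1: 110 = 3^(3 + 1) + 3^3 + 2; sub 4 for 3: 4^(4 + 1) + 4^4 + 2; = 1282; G_2 = 1282−1 = 1281
step 2: 1281 = 4^(4 + 1) + 4^4 + 1; sub 5 for 4: 5^(5 + 1) + 5^5 + 1; = 18751; G_3 = 18751−1 = 18750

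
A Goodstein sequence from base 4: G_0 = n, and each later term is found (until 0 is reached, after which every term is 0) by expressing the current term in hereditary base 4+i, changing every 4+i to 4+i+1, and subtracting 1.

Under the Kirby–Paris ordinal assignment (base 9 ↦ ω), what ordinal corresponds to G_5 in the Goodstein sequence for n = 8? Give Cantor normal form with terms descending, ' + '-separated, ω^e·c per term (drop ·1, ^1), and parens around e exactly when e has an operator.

ω

base 4: 8 = 2·4; at 5: 2·5 = 10; next = 9
base 5: 9 = 5 + 4; at 6: 6 + 4 = 10; next = 9
base 6: 9 = 6 + 3; at 7: 7 + 3 = 10; next = 9
base 7: 9 = 7 + 2; at 8: 8 + 2 = 10; next = 9
base 8: 9 = 8 + 1; at 9: 9 + 1 = 10; next = 9
base 9: 9 = 9; at 10: 10 = 10; next = 9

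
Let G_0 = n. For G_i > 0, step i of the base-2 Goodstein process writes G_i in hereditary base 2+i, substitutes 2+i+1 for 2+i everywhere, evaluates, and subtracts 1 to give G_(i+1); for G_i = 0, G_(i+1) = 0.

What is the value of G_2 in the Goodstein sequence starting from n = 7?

i=0: 7 = 2^2 + 2 + 1 (b=2); 2→3: 3^3 + 3 + 1 = 31; 31−1 = 30
i=1: 30 = 3^3 + 3 (b=3); 3→4: 4^4 + 4 = 260; 260−1 = 259
i=2: 259 = 4^4 + 3 (b=4); 4→5: 5^5 + 3 = 3128; 3128−1 = 3127

259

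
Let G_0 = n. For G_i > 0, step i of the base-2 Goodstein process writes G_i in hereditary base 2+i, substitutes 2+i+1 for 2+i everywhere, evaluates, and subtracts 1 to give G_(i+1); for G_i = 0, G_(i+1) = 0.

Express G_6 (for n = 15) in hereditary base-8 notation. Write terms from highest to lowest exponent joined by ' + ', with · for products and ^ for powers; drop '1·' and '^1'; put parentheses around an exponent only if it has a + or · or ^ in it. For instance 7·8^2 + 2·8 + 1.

8^(8 + 1) + 7·8^7 + 7·8^6 + 7·8^5 + 7·8^4 + 7·8^3 + 7·8^2 + 7·8 + 7

15 —HB2→ 2^(2 + 1) + 2^2 + 2 + 1 —bump→ 3^(3 + 1) + 3^3 + 3 + 1 = 112 —(−1)→ 111
111 —HB3→ 3^(3 + 1) + 3^3 + 3 —bump→ 4^(4 + 1) + 4^4 + 4 = 1284 —(−1)→ 1283
1283 —HB4→ 4^(4 + 1) + 4^4 + 3 —bump→ 5^(5 + 1) + 5^5 + 3 = 18753 —(−1)→ 18752
18752 —HB5→ 5^(5 + 1) + 5^5 + 2 —bump→ 6^(6 + 1) + 6^6 + 2 = 326594 —(−1)→ 326593
326593 —HB6→ 6^(6 + 1) + 6^6 + 1 —bump→ 7^(7 + 1) + 7^7 + 1 = 6588345 —(−1)→ 6588344
6588344 —HB7→ 7^(7 + 1) + 7^7 —bump→ 8^(8 + 1) + 8^8 = 150994944 —(−1)→ 150994943
150994943 —HB8→ 8^(8 + 1) + 7·8^7 + 7·8^6 + 7·8^5 + 7·8^4 + 7·8^3 + 7·8^2 + 7·8 + 7 —bump→ 9^(9 + 1) + 7·9^7 + 7·9^6 + 7·9^5 + 7·9^4 + 7·9^3 + 7·9^2 + 7·9 + 7 = 3524450281 —(−1)→ 3524450280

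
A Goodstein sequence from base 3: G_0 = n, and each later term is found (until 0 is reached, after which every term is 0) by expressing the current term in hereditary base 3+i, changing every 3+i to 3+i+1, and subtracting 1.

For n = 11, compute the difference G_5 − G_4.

[0] 11 ≡ 3^2 + 2 (base 3). Lift 4: 18. −1: 17.
[1] 17 ≡ 4^2 + 1 (base 4). Lift 5: 26. −1: 25.
[2] 25 ≡ 5^2 (base 5). Lift 6: 36. −1: 35.
[3] 35 ≡ 5·6 + 5 (base 6). Lift 7: 40. −1: 39.
[4] 39 ≡ 5·7 + 4 (base 7). Lift 8: 44. −1: 43.

4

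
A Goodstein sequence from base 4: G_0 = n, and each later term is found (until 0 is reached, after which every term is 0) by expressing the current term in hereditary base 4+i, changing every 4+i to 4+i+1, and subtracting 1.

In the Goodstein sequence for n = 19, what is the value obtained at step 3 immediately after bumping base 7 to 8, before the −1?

64

G_0 = 19. HB_4(19) = 4^2 + 3. Bump = 28. G_1 = 27.
G_1 = 27. HB_5(27) = 5^2 + 2. Bump = 38. G_2 = 37.
G_2 = 37. HB_6(37) = 6^2 + 1. Bump = 50. G_3 = 49.
G_3 = 49. HB_7(49) = 7^2. Bump = 64. G_4 = 63.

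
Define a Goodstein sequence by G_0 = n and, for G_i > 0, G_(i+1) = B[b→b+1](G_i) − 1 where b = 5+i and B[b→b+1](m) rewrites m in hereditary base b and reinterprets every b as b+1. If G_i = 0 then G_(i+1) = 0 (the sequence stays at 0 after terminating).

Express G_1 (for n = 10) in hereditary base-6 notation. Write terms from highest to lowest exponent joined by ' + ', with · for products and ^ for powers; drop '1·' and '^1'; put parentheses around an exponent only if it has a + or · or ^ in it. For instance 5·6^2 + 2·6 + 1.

base 5: 10 = 2·5; at 6: 2·6 = 12; next = 11
base 6: 11 = 6 + 5; at 7: 7 + 5 = 12; next = 11

6 + 5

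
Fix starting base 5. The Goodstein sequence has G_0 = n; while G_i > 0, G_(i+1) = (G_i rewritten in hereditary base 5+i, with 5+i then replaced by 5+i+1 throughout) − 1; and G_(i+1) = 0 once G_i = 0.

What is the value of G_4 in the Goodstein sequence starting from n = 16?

[0] 16 ≡ 3·5 + 1 (base 5). Lift 6: 19. −1: 18.
[1] 18 ≡ 3·6 (base 6). Lift 7: 21. −1: 20.
[2] 20 ≡ 2·7 + 6 (base 7). Lift 8: 22. −1: 21.
[3] 21 ≡ 2·8 + 5 (base 8). Lift 9: 23. −1: 22.
[4] 22 ≡ 2·9 + 4 (base 9). Lift 10: 24. −1: 23.

22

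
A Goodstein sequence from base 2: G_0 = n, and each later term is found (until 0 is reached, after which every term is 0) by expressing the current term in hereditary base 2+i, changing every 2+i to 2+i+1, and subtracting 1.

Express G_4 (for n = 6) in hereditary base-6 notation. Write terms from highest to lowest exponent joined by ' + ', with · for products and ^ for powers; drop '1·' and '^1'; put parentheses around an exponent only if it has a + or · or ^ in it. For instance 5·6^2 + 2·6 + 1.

5·6^5 + 5·6^4 + 5·6^3 + 5·6^2 + 5·6 + 5

step 0: 6 = 2^2 + 2; sub 3 for 2: 3^3 + 3; = 30; G_1 = 30−1 = 29
step 1: 29 = 3^3 + 2; sub 4 for 3: 4^4 + 2; = 258; G_2 = 258−1 = 257
step 2: 257 = 4^4 + 1; sub 5 for 4: 5^5 + 1; = 3126; G_3 = 3126−1 = 3125
step 3: 3125 = 5^5; sub 6 for 5: 6^6; = 46656; G_4 = 46656−1 = 46655
step 4: 46655 = 5·6^5 + 5·6^4 + 5·6^3 + 5·6^2 + 5·6 + 5; sub 7 for 6: 5·7^5 + 5·7^4 + 5·7^3 + 5·7^2 + 5·7 + 5; = 98040; G_5 = 98040−1 = 98039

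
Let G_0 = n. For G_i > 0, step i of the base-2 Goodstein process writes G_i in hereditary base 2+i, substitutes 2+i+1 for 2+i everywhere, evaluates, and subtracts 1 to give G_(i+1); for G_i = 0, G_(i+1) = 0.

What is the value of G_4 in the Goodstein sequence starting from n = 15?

i=0: 15 = 2^(2 + 1) + 2^2 + 2 + 1 (b=2); 2→3: 3^(3 + 1) + 3^3 + 3 + 1 = 112; 112−1 = 111
i=1: 111 = 3^(3 + 1) + 3^3 + 3 (b=3); 3→4: 4^(4 + 1) + 4^4 + 4 = 1284; 1284−1 = 1283
i=2: 1283 = 4^(4 + 1) + 4^4 + 3 (b=4); 4→5: 5^(5 + 1) + 5^5 + 3 = 18753; 18753−1 = 18752
i=3: 18752 = 5^(5 + 1) + 5^5 + 2 (b=5); 5→6: 6^(6 + 1) + 6^6 + 2 = 326594; 326594−1 = 326593
i=4: 326593 = 6^(6 + 1) + 6^6 + 1 (b=6); 6→7: 7^(7 + 1) + 7^7 + 1 = 6588345; 6588345−1 = 6588344

326593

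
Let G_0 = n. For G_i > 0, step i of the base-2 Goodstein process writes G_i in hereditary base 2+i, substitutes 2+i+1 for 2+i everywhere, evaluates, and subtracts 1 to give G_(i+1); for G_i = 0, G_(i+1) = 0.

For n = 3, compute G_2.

3

3 —HB2→ 2 + 1 —bump→ 3 + 1 = 4 —(−1)→ 3
3 —HB3→ 3 —bump→ 4 = 4 —(−1)→ 3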